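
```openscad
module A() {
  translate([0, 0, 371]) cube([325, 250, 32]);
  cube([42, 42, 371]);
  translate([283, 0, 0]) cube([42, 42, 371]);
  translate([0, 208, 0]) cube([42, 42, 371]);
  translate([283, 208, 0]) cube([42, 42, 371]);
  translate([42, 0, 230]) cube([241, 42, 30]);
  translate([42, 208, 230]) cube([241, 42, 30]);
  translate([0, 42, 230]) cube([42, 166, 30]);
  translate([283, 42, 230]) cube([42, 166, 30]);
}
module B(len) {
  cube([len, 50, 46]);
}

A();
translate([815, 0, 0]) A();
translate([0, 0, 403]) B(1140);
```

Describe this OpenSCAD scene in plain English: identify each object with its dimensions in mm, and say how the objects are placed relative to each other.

A is a simple wooden stool: a rectangular seat 325 mm (x) by 250 mm (y), 32 mm thick, top face at z = 403 mm, on four square legs, each 42×42 mm in cross-section. The legs rest on z = 0, each flush with a corner of the seat. Four stretchers, 42 mm wide and 30 mm tall, connect adjacent legs with their undersides at z = 230 mm, each running between the inner faces of the legs it joins and aligned with the legs' outer faces on the other axis.

B is a rectangular beam 1140 mm long (x), 50 mm deep (y), 46 mm thick (z).

The beam spans the tops of two stools placed 490 mm apart, resting at z = 403 mm.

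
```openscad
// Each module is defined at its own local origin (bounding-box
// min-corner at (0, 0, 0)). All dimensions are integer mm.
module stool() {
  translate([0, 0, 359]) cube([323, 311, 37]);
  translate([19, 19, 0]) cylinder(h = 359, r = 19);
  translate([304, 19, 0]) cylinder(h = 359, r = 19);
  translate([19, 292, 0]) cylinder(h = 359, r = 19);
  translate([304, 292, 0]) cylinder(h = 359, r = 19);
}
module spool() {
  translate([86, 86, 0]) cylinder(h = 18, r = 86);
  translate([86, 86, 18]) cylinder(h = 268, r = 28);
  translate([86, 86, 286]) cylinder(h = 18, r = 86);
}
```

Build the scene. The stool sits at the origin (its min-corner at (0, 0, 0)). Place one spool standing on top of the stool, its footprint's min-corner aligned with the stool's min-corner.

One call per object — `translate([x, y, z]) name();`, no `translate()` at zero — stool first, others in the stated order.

stool();
translate([0, 0, 396]) spool();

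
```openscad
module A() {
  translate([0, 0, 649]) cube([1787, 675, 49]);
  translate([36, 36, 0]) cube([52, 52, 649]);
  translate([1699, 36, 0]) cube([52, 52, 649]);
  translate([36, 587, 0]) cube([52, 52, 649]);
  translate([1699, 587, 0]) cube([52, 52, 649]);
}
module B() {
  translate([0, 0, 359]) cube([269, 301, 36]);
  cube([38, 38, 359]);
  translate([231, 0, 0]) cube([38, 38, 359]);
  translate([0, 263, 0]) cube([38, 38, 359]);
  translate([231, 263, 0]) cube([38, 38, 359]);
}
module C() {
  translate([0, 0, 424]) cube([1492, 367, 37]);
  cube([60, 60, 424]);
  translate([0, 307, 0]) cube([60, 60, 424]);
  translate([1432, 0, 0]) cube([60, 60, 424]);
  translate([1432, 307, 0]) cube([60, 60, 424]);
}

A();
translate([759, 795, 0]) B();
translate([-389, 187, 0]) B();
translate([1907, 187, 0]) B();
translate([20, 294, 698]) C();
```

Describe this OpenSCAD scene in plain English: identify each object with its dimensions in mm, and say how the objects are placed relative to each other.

A is a table: top 1787 mm (x) × 675 mm (y), 49 mm thick, upper face at z = 698 mm, on four 52×52 mm square legs, each inset 36 mm from the nearest pair of top edges, running from z = 0 to the bottom of the top.

B is a simple wooden stool: a rectangular seat 269 mm (x) by 301 mm (y), 36 mm thick, top face at z = 395 mm, on four square legs, each 38×38 mm in cross-section. The legs rest on z = 0, each flush with a corner of the seat.

C is a bench: a 1492×367 mm seat slab, 37 mm thick, top at z = 461 mm, on four 60×60 mm square legs flush with the seat corners and standing on z = 0.

Three stools sit around the table at the +y, −x, +x sides. The bench is on top of the table.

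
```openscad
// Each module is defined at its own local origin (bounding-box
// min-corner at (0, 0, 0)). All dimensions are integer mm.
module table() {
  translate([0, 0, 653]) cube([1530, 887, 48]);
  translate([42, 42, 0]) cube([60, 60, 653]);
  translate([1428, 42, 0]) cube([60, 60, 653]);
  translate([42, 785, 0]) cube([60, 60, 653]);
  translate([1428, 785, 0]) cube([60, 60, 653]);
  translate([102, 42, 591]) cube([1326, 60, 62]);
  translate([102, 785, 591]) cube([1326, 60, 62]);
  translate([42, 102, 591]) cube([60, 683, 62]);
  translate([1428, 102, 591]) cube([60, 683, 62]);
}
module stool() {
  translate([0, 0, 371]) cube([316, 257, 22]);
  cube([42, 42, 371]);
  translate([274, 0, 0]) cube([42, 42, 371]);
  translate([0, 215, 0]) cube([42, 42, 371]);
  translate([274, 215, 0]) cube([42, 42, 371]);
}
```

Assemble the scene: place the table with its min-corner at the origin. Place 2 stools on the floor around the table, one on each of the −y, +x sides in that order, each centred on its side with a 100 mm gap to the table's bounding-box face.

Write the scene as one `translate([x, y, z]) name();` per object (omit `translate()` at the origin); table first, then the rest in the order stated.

table();
translate([607, -357, 0]) stool();
translate([1630, 315, 0]) stool();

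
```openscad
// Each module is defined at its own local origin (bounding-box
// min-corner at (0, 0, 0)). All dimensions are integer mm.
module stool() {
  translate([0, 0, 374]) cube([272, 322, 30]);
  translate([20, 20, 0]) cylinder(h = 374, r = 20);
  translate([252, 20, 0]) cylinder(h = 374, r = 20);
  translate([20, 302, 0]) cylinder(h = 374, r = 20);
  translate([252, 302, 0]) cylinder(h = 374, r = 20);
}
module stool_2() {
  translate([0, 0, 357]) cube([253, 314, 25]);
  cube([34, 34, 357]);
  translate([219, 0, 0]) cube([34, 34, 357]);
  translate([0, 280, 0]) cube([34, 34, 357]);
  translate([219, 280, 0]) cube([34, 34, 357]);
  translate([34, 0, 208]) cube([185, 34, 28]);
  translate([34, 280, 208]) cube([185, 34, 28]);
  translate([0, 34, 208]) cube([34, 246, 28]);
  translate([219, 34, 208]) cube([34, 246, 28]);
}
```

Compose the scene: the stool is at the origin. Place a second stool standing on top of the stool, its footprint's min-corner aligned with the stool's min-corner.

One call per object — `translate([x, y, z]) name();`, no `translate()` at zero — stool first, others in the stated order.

stool();
translate([0, 0, 404]) stool_2();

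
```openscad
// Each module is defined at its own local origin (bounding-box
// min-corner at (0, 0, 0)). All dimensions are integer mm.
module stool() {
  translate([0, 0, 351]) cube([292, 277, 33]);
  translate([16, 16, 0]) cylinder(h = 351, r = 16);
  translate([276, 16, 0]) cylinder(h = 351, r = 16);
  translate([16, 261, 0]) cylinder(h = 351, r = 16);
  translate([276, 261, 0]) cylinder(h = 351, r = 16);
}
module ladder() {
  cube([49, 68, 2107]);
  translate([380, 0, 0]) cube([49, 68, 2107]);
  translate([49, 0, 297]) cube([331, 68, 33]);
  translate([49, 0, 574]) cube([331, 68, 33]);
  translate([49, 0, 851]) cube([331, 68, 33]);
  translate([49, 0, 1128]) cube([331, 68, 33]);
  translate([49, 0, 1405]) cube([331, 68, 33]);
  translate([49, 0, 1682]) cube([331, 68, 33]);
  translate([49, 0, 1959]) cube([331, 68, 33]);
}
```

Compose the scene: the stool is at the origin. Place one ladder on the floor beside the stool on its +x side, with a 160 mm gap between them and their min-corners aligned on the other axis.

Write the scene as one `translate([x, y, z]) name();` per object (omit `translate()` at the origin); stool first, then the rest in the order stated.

stool();
translate([452, 0, 0]) ladder();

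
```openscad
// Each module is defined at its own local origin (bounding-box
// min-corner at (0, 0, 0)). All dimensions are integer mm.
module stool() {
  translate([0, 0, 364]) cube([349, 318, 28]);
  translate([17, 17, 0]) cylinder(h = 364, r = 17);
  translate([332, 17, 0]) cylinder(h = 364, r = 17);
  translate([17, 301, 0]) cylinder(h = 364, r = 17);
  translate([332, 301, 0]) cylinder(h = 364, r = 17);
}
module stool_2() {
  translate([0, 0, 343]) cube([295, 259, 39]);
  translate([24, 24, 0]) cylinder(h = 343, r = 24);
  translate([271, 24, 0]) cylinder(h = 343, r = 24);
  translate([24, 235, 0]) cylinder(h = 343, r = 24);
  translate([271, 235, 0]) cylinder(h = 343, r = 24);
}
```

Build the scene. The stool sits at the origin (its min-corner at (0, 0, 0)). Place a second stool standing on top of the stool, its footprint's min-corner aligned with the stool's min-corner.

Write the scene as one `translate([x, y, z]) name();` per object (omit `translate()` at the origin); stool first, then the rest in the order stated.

stool();
translate([0, 0, 392]) stool_2();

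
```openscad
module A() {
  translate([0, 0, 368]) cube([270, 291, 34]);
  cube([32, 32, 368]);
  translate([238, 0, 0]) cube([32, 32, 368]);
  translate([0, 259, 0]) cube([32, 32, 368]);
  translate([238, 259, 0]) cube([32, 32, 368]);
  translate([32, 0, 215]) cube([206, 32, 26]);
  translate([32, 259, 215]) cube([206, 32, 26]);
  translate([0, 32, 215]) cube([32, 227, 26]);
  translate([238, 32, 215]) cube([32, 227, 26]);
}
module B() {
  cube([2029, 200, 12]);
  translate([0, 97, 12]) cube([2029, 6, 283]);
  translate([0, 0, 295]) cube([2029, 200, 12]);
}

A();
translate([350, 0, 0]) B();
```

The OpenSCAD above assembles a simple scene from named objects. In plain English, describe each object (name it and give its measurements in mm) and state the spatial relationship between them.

A is a four-legged stool. The seat is 270×291 mm, 34 mm thick, top at z = 402 mm. It stands on four square legs, each 32×32 mm in cross-section, from z = 0 to the seat underside, each flush with a corner of the seat. Four stretchers, 32 mm wide and 26 mm tall, connect adjacent legs with their undersides at z = 215 mm, each running between the inner faces of the legs it joins and aligned with the legs' outer faces on the other axis.

B is an I-beam lying along x, 2029 mm long. Overall section height 307 mm. Two flanges 200 mm wide (y) and 12 mm thick, one on the floor and one at the top; a web 6 mm thick runs between them, centred on the flange width.

The I-beam is on the floor beside the stool on its +x side.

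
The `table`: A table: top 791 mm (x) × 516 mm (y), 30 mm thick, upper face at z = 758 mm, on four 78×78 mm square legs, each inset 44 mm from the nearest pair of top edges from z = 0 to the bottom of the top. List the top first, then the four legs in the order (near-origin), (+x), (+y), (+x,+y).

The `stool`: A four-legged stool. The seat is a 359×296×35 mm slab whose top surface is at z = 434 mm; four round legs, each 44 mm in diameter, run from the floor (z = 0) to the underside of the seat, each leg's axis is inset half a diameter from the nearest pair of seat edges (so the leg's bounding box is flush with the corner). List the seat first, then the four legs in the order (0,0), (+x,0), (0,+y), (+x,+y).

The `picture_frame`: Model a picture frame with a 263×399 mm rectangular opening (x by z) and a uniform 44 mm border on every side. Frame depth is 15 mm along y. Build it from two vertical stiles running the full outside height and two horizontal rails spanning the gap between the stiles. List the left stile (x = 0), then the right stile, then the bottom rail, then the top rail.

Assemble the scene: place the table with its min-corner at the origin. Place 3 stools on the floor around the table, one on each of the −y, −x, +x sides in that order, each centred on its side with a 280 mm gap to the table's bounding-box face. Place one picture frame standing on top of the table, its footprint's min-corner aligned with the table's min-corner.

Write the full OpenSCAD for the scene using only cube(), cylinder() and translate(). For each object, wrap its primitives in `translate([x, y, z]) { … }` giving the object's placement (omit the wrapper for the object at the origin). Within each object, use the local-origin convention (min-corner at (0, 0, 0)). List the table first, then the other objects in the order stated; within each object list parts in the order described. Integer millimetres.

translate([0, 0, 728]) cube([791, 516, 30]);
translate([44, 44, 0]) cube([78, 78, 728]);
translate([669, 44, 0]) cube([78, 78, 728]);
translate([44, 394, 0]) cube([78, 78, 728]);
translate([669, 394, 0]) cube([78, 78, 728]);
translate([216, -576, 0]) {
  translate([0, 0, 399]) cube([359, 296, 35]);
  translate([22, 22, 0]) cylinder(h = 399, r = 22);
  translate([337, 22, 0]) cylinder(h = 399, r = 22);
  translate([22, 274, 0]) cylinder(h = 399, r = 22);
  translate([337, 274, 0]) cylinder(h = 399, r = 22);
}
translate([-639, 110, 0]) {
  translate([0, 0, 399]) cube([359, 296, 35]);
  translate([22, 22, 0]) cylinder(h = 399, r = 22);
  translate([337, 22, 0]) cylinder(h = 399, r = 22);
  translate([22, 274, 0]) cylinder(h = 399, r = 22);
  translate([337, 274, 0]) cylinder(h = 399, r = 22);
}
translate([1071, 110, 0]) {
  translate([0, 0, 399]) cube([359, 296, 35]);
  translate([22, 22, 0]) cylinder(h = 399, r = 22);
  translate([337, 22, 0]) cylinder(h = 399, r = 22);
  translate([22, 274, 0]) cylinder(h = 399, r = 22);
  translate([337, 274, 0]) cylinder(h = 399, r = 22);
}
translate([0, 0, 758]) {
  cube([44, 15, 487]);
  translate([307, 0, 0]) cube([44, 15, 487]);
  translate([44, 0, 0]) cube([263, 15, 44]);
  translate([44, 0, 443]) cube([263, 15, 44]);
}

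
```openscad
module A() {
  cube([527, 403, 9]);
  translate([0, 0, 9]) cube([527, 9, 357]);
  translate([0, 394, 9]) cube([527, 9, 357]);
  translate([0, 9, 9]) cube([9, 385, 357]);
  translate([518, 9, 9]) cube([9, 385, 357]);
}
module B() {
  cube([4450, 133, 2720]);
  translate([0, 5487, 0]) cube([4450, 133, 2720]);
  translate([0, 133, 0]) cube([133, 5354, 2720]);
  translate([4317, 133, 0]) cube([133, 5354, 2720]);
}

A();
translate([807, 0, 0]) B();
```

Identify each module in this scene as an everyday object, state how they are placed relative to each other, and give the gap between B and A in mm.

The house frame's nearest face is 280 mm from the open box's +x face.

A is an open box. B is a house frame. The house frame is on the floor beside the open box on its +x side. The gap between the house frame and the open box is 280 mm.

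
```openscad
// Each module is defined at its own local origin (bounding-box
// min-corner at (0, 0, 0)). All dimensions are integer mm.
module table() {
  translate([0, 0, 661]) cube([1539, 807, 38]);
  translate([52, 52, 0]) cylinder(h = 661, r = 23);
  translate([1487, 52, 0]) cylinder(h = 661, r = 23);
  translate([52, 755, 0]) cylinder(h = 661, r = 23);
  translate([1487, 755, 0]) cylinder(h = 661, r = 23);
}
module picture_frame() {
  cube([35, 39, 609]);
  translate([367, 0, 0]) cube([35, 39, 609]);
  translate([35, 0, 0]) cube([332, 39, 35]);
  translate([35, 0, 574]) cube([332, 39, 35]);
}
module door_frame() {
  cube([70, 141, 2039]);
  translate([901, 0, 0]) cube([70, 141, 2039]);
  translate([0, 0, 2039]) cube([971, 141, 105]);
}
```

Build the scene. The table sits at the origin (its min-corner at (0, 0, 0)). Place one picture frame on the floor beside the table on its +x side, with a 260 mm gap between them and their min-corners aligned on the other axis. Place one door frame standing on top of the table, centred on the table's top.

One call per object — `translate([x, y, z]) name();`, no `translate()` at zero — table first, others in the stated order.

table();
translate([1799, 0, 0]) picture_frame();
translate([284, 333, 699]) door_frame();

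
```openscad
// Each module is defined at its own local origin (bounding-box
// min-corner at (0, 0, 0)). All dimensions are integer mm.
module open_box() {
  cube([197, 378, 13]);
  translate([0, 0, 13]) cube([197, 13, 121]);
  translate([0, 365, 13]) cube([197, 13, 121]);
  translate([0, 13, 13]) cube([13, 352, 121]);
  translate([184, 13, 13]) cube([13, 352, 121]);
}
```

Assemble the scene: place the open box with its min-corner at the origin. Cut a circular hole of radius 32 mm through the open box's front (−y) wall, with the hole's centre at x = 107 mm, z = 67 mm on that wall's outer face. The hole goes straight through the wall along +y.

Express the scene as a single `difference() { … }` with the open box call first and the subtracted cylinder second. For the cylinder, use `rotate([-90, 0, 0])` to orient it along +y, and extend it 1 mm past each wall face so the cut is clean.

difference() {
  open_box();
  translate([107, -1, 67]) rotate([-90, 0, 0]) cylinder(h = 15, r = 32);
}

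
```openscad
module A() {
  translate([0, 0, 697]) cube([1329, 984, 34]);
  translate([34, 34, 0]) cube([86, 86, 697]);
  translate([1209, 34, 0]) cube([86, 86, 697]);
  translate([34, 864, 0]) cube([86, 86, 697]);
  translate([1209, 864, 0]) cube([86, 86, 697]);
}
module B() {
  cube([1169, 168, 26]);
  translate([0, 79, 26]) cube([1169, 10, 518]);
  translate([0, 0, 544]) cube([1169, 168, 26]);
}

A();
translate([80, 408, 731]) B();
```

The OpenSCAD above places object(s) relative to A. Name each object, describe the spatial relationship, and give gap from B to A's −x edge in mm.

The I-beam's min-x is at 80; the table's min-x is 0; gap = 80 mm.

A is a table. B is an I-beam. The I-beam is on top of the table, centred. The gap from the I-beam to the table's −x edge is 80 mm.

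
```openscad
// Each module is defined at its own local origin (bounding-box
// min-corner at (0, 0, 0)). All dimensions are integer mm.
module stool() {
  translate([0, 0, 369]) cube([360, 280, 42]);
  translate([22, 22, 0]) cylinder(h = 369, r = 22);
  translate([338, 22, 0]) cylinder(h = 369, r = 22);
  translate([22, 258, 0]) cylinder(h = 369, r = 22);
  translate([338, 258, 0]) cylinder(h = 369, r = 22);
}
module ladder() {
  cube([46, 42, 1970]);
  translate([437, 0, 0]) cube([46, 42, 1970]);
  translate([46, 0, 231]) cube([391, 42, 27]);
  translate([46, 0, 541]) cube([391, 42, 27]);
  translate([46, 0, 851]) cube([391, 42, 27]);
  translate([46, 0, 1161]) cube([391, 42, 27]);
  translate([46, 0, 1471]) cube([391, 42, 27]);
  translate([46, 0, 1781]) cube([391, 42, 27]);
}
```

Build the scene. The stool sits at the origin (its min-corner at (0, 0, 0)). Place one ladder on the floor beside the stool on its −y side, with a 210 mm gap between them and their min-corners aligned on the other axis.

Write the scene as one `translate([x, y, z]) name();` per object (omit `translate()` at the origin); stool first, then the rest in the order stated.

stool();
translate([0, -252, 0]) ladder();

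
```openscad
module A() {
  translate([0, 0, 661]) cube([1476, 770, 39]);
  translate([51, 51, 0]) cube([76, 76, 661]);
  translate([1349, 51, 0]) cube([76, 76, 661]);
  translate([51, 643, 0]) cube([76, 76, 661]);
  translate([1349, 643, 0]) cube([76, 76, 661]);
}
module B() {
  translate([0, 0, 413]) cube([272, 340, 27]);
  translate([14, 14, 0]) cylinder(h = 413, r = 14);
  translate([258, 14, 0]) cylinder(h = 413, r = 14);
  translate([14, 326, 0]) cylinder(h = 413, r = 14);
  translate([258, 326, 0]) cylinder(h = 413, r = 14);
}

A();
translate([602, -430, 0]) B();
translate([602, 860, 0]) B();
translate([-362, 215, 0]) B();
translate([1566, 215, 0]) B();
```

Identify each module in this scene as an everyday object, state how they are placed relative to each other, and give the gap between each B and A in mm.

A is a table. B is a stool. Four stools sit around the table at the −y, +y, −x, +x sides. The gap between each stool and the table is 90 mm.

Each stool's nearest face is 90 mm from the table's bounding box.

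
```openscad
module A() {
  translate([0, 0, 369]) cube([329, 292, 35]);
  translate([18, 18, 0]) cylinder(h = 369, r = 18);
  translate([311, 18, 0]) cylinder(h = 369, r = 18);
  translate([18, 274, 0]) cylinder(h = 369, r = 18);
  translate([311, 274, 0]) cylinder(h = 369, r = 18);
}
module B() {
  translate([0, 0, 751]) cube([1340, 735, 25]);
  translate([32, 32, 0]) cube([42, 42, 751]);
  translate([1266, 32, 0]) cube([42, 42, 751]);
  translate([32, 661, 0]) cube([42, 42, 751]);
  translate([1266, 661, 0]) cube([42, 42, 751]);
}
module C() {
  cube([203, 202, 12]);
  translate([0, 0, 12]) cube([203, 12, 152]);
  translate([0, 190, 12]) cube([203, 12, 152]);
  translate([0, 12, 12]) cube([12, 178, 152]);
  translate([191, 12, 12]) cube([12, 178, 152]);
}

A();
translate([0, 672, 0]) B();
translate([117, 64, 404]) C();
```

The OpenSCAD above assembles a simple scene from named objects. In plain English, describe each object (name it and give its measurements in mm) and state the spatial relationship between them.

A is a four-legged stool. The seat is a 329×292×35 mm slab whose top surface is at z = 404 mm; four round legs, each 36 mm in diameter, run from the floor (z = 0) to the underside of the seat, each leg's axis is inset half a diameter from the nearest pair of seat edges (so the leg's bounding box is flush with the corner).

B is a table with a 1340×735 mm rectangular top, 25 mm thick, top surface at z = 776 mm, supported by four 42×42 mm square legs, each inset 32 mm from the nearest pair of top edges, running from the floor.

C is an open storage box with external size 203×202×164 mm and wall thickness 12 mm (the base is also 12 mm thick). The base covers the whole footprint; the four walls stand on the base, with the y-facing walls full-width and the x-facing walls fitting between their inner faces.

The table is on the floor beside the stool on its +y side. The open box is on top of the stool.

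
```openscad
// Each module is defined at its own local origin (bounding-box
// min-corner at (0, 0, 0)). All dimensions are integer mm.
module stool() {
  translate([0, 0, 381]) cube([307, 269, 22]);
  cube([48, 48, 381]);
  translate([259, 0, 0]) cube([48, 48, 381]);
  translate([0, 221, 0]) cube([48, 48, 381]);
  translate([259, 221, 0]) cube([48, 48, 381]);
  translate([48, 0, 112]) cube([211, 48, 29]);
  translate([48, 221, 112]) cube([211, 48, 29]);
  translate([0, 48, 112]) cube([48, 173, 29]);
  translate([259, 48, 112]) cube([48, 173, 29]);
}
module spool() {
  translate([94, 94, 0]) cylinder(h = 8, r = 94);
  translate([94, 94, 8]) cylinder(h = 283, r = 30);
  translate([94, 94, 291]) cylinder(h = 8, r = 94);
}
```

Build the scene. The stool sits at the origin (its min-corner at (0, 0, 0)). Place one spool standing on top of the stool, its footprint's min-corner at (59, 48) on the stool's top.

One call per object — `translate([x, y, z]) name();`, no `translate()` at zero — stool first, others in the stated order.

stool();
translate([59, 48, 403]) spool();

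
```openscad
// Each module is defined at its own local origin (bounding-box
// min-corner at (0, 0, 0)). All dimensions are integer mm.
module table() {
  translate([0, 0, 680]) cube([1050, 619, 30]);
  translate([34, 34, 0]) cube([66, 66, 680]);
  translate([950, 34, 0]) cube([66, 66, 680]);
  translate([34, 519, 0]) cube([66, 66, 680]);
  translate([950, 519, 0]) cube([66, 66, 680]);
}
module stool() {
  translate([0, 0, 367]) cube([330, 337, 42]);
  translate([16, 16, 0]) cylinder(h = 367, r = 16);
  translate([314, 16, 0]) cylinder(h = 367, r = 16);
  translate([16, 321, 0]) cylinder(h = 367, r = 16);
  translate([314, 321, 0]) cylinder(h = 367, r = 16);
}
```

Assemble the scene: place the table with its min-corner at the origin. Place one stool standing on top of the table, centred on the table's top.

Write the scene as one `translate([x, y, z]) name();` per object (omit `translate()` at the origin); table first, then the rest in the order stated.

table();
translate([360, 141, 710]) stool();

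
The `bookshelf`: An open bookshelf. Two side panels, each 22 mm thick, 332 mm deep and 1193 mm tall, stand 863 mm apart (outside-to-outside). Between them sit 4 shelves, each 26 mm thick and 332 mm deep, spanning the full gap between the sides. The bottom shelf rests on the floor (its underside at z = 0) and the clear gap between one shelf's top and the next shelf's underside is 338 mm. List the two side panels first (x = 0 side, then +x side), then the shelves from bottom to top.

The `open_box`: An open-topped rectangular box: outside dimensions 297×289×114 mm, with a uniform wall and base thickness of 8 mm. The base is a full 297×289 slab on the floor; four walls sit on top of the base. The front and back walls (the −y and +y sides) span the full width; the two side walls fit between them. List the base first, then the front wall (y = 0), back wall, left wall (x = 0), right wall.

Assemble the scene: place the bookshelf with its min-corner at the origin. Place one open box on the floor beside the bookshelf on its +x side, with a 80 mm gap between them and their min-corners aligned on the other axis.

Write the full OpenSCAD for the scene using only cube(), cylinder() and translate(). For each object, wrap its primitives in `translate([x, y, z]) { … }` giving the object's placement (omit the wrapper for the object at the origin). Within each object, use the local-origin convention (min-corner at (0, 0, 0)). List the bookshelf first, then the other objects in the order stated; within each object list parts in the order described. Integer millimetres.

cube([22, 332, 1193]);
translate([841, 0, 0]) cube([22, 332, 1193]);
translate([22, 0, 0]) cube([819, 332, 26]);
translate([22, 0, 364]) cube([819, 332, 26]);
translate([22, 0, 728]) cube([819, 332, 26]);
translate([22, 0, 1092]) cube([819, 332, 26]);
translate([943, 0, 0]) {
  cube([297, 289, 8]);
  translate([0, 0, 8]) cube([297, 8, 106]);
  translate([0, 281, 8]) cube([297, 8, 106]);
  translate([0, 8, 8]) cube([8, 273, 106]);
  translate([289, 8, 8]) cube([8, 273, 106]);
}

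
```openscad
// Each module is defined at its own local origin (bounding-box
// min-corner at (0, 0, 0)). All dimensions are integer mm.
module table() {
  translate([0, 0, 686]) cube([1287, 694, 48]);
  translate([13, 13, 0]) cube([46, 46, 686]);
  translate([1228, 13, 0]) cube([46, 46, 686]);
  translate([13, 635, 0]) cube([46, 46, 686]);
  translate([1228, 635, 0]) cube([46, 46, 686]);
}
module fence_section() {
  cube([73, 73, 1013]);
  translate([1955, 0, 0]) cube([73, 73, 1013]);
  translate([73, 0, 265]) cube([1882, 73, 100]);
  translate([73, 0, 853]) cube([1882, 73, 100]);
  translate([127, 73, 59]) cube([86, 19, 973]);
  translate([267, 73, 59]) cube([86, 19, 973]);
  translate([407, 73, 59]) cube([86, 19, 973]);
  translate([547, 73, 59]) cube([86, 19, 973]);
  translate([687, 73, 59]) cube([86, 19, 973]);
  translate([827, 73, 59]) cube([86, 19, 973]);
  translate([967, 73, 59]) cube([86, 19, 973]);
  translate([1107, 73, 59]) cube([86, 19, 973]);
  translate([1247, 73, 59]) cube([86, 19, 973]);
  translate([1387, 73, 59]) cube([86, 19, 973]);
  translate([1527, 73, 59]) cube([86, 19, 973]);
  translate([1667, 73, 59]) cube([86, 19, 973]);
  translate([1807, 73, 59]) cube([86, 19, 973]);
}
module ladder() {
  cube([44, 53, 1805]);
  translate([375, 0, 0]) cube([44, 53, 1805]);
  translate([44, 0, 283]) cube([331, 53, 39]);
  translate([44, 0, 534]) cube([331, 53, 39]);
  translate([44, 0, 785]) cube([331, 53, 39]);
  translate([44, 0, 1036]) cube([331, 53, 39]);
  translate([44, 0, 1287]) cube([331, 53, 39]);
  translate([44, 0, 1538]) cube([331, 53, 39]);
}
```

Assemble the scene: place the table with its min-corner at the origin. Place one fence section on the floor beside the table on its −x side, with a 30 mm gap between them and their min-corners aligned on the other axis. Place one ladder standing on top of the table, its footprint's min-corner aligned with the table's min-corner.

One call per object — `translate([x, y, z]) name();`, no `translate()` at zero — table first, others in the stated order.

table();
translate([-2058, 0, 0]) fence_section();
translate([0, 0, 734]) ladder();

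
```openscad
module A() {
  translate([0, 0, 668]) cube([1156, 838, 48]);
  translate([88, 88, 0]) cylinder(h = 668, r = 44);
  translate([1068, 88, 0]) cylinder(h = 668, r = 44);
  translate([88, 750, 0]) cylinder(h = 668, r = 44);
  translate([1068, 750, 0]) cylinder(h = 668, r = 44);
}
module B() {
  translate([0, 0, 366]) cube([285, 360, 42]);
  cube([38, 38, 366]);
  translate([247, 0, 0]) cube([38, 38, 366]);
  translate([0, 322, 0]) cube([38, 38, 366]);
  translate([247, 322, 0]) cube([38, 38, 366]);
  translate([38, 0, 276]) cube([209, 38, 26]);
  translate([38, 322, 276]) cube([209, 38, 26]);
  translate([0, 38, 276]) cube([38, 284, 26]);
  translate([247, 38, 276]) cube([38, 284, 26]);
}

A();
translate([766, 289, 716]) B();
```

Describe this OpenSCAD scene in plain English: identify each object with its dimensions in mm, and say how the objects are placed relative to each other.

A is a table: top 1156 mm (x) × 838 mm (y), 48 mm thick, upper face at z = 716 mm, on four round legs of 88 mm diameter, each leg's bounding box inset 44 mm from the nearest pair of top edges, running from z = 0 to the bottom of the top.

B is a four-legged stool. The seat is a 285×360×42 mm slab whose top surface is at z = 408 mm; four square legs, each 38×38 mm in cross-section, run from the floor (z = 0) to the underside of the seat, each flush with a corner of the seat. Four stretchers, 38 mm wide and 26 mm tall, connect adjacent legs with their undersides at z = 276 mm, each running between the inner faces of the legs it joins and aligned with the legs' outer faces on the other axis.

The stool is on top of the table.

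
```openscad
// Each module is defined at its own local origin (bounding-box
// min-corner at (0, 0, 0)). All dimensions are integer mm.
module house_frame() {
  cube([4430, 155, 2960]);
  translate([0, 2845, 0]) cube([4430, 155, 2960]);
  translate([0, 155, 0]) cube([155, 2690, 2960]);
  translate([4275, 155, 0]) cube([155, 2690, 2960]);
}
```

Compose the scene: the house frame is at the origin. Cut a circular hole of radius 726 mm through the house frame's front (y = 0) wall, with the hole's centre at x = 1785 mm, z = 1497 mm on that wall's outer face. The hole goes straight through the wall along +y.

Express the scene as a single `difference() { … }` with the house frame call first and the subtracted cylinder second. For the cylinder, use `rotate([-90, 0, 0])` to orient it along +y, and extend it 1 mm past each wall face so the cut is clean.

difference() {
  house_frame();
  translate([1785, -1, 1497]) rotate([-90, 0, 0]) cylinder(h = 157, r = 726);
}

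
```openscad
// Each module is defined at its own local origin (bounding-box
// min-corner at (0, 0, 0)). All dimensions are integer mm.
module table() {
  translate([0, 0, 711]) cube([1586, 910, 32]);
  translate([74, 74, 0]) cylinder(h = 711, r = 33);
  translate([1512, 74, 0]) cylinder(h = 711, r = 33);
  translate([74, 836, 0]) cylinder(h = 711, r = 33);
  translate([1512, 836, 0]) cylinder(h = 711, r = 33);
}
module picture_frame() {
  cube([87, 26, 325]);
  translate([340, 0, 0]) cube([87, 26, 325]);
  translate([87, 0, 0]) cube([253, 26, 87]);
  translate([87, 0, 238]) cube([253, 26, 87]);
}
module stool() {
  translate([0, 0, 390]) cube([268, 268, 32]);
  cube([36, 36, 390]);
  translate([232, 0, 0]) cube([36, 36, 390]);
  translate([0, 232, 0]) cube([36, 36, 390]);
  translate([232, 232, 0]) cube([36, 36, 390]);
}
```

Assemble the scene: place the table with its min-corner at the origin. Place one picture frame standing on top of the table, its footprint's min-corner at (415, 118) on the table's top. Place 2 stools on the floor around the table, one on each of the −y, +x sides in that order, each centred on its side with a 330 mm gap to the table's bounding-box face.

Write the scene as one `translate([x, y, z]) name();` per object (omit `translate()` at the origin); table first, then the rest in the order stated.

table();
translate([415, 118, 743]) picture_frame();
translate([659, -598, 0]) stool();
translate([1916, 321, 0]) stool();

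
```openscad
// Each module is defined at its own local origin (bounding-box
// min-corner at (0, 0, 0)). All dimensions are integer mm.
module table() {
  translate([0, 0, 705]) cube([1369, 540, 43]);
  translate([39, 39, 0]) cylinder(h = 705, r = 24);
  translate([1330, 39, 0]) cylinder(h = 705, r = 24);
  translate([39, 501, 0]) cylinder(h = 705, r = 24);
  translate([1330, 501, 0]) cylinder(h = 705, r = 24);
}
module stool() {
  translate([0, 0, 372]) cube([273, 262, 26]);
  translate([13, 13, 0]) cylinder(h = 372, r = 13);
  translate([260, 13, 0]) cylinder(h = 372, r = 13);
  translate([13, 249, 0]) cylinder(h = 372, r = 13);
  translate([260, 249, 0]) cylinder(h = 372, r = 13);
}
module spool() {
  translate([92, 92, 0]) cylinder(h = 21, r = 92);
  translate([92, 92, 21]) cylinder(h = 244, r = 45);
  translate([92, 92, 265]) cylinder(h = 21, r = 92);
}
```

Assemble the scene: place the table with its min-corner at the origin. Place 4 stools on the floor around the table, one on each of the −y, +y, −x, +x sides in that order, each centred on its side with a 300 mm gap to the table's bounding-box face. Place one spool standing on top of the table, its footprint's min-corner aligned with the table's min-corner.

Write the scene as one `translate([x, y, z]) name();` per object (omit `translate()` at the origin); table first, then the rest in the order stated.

table();
translate([548, -562, 0]) stool();
translate([548, 840, 0]) stool();
translate([-573, 139, 0]) stool();
translate([1669, 139, 0]) stool();
translate([0, 0, 748]) spool();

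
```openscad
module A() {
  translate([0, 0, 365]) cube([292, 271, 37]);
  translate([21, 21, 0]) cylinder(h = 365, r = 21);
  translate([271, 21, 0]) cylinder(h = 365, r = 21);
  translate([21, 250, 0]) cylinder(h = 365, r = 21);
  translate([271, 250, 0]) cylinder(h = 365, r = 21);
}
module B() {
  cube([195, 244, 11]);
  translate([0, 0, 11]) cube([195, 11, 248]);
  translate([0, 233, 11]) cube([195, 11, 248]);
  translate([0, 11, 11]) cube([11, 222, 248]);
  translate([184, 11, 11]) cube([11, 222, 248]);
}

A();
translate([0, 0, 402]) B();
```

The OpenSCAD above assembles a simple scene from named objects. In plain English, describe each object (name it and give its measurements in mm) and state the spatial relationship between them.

A is a four-legged stool. The seat is 292×271 mm, 37 mm thick, top at z = 402 mm. It stands on four round legs, each 42 mm in diameter, from z = 0 to the seat underside, each leg's axis is inset half a diameter from the nearest pair of seat edges (so the leg's bounding box is flush with the corner).

B is an open storage box with external size 195×244×259 mm and wall thickness 11 mm (the base is also 11 mm thick). The base covers the whole footprint; the four walls stand on the base, with the y-facing walls full-width and the x-facing walls fitting between their inner faces.

The open box is on top of the stool.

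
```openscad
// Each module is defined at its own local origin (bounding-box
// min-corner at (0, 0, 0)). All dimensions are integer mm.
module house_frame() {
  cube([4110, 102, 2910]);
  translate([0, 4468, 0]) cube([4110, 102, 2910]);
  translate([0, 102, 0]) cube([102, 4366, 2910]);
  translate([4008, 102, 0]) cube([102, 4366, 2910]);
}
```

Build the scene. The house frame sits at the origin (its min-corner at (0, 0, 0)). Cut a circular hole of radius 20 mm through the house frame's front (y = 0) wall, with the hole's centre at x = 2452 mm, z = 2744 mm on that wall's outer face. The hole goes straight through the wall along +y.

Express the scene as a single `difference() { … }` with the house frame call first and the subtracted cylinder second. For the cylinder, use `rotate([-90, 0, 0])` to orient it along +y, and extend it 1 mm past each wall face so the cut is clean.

difference() {
  house_frame();
  translate([2452, -1, 2744]) rotate([-90, 0, 0]) cylinder(h = 104, r = 20);
}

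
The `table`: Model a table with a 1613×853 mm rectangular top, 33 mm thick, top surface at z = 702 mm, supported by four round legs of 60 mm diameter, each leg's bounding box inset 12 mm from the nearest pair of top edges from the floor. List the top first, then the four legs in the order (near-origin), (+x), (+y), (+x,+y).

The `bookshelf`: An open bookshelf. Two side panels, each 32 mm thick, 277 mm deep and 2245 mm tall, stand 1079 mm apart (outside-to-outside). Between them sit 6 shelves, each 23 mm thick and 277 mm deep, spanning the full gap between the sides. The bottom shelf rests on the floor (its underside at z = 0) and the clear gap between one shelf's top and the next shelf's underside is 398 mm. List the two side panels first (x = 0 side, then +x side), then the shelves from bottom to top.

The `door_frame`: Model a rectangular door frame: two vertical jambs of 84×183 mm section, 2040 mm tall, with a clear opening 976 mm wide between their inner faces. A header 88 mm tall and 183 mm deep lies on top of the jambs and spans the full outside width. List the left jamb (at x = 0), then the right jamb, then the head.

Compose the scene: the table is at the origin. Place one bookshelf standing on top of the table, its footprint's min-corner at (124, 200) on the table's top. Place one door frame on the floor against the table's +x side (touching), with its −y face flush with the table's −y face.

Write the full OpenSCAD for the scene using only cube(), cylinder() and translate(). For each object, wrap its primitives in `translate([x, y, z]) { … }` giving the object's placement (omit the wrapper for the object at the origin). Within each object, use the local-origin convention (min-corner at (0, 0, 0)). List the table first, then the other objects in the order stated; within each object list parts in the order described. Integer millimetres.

translate([0, 0, 669]) cube([1613, 853, 33]);
translate([42, 42, 0]) cylinder(h = 669, r = 30);
translate([1571, 42, 0]) cylinder(h = 669, r = 30);
translate([42, 811, 0]) cylinder(h = 669, r = 30);
translate([1571, 811, 0]) cylinder(h = 669, r = 30);
translate([124, 200, 702]) {
  cube([32, 277, 2245]);
  translate([1047, 0, 0]) cube([32, 277, 2245]);
  translate([32, 0, 0]) cube([1015, 277, 23]);
  translate([32, 0, 421]) cube([1015, 277, 23]);
  translate([32, 0, 842]) cube([1015, 277, 23]);
  translate([32, 0, 1263]) cube([1015, 277, 23]);
  translate([32, 0, 1684]) cube([1015, 277, 23]);
  translate([32, 0, 2105]) cube([1015, 277, 23]);
}
translate([1613, 0, 0]) {
  cube([84, 183, 2040]);
  translate([1060, 0, 0]) cube([84, 183, 2040]);
  translate([0, 0, 2040]) cube([1144, 183, 88]);
}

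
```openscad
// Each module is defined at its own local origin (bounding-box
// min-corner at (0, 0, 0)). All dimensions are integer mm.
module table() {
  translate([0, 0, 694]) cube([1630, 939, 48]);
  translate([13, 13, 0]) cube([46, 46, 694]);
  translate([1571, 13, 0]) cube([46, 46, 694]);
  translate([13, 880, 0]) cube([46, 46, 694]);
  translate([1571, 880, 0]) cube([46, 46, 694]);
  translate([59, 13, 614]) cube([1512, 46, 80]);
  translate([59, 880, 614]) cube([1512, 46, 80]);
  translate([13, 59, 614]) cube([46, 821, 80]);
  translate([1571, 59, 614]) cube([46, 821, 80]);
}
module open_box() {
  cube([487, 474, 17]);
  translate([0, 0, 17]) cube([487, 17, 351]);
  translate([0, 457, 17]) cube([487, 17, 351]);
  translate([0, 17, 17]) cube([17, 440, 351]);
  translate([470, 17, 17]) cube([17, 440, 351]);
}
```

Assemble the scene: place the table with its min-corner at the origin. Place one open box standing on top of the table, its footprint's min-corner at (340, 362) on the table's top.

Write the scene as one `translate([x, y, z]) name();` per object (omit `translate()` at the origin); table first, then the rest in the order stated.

table();
translate([340, 362, 742]) open_box();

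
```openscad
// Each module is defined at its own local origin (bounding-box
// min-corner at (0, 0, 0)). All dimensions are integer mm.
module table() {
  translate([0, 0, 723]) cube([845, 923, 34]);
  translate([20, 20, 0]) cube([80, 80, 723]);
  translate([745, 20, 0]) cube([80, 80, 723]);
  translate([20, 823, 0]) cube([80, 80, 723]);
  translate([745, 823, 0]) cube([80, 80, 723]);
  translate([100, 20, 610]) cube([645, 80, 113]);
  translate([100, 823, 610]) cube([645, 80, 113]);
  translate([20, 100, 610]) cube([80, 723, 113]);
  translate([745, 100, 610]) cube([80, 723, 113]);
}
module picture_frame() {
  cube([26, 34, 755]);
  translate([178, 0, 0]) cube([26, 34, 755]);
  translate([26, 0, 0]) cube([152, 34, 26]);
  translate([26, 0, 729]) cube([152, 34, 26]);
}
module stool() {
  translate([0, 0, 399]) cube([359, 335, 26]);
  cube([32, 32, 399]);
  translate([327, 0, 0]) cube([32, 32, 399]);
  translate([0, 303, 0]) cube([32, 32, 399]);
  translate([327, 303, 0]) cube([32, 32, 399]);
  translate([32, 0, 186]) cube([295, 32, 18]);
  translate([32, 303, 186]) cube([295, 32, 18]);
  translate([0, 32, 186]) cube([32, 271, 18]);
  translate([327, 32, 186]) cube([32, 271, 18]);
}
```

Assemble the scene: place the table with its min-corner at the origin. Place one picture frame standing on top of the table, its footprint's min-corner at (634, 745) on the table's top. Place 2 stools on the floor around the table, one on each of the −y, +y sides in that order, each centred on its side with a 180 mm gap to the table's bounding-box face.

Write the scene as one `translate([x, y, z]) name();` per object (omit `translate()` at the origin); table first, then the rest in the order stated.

table();
translate([634, 745, 757]) picture_frame();
translate([243, -515, 0]) stool();
translate([243, 1103, 0]) stool();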